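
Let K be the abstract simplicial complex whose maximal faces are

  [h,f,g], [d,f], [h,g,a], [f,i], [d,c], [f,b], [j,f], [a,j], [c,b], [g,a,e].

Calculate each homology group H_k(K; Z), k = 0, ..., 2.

H_0 = Z,  H_1 = Z^2,  H_2 = 0.

Order the vertices as a < b < c < d < e < f < g < h < i < j. Listing each simplex with vertices in this order, K has dimension 2 with simplices:

  0-simplices (10): a, b, c, d, e, f, g, h, i, j
  1-simplices (14): ae, ag, ah, aj, bc, bf, cd, df, eg, fg, fh, fi, fj, gh
  2-simplices (3): aeg, agh, fgh

so the chain groups are C_0 ≅ Z^10, C_1 ≅ Z^14, C_2 ≅ Z^3.

Boundary ∂_1: C_1 → C_0 is given by ∂[p,q] = [q] − [p]. For instance
  ∂fg = g − f.
As a 10×14 matrix over Z this has rank 9, with invariant factors (1,1,1,1,1,1,1,1,1).

∂_2: C_2 → C_1 maps a triangle to the signed sum of its edges. For instance
  ∂agh = gh − ah + ag,
  ∂aeg = eg − ag + ae.
This gives a 14×3 integer matrix of rank 3; reducing to Smith normal form yields diagonal entries (1,1,1).

Now H_k = ker ∂_k / im ∂_{k+1}, so:

  H_0: rank C_0 − rank ∂_1 = 10 − 9 = 1, and the invariant factors of ∂_1 are all 1, so H_0 ≅ Z.
  H_1: rank ker ∂_1 − rank ∂_2 = (14 − 9) − 3 = 2, and the invariant factors of ∂_2 are all 1, so H_1 ≅ Z^2.
  H_2: rank ker ∂_2 − rank ∂_3 = (3 − 3) − 0 = 0, and there is no ∂_3, so H_2 ≅ 0.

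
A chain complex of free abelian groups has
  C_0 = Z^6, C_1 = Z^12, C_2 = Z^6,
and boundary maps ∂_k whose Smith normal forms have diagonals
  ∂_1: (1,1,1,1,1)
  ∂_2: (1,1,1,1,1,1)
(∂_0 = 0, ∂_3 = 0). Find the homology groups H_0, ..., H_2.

H_0: b_0 = 6 − 0 − 5 = 1; torsion from ∂_1 factors > 1: none. So H_0 ≅ Z.
H_1: b_1 = 12 − 5 − 6 = 1; torsion from ∂_2 factors > 1: none. So H_1 ≅ Z.
H_2: b_2 = 6 − 6 − 0 = 0; torsion from ∂_3 factors > 1: none. So H_2 ≅ 0.

H_0 ≅ Z,  H_1 ≅ Z,  H_2 = 0.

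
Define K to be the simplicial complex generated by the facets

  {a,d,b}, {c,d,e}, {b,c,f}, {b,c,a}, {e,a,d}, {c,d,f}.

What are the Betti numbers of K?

b_0 = 1, b_1 = 1, b_2 = 0.

K has 6 vertices, 12 edges, 6 triangles.
rank ∂_0 = 0, rank ∂_1 = 5 ⇒ b_0 = 6 − 0 − 5 = 1; all invariant factors of ∂_1 are 1 so no torsion. So H_0 = Z.
rank ∂_1 = 5, rank ∂_2 = 6 ⇒ b_1 = 12 − 5 − 6 = 1; all invariant factors of ∂_2 are 1 so no torsion. So H_1 = Z.
rank ∂_2 = 6, rank ∂_3 = 0 ⇒ b_2 = 6 − 6 − 0 = 0. So H_2 = 0.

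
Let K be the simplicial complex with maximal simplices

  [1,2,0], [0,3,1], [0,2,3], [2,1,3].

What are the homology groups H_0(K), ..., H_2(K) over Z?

K has 4 vertices, 6 edges, 4 triangles.
rank ∂_0 = 0, rank ∂_1 = 3 ⇒ b_0 = 4 − 0 − 3 = 1; all invariant factors of ∂_1 are 1 so no torsion. So H_0 = Z.
rank ∂_1 = 3, rank ∂_2 = 3 ⇒ b_1 = 6 − 3 − 3 = 0; all invariant factors of ∂_2 are 1 so no torsion. So H_1 = 0.
rank ∂_2 = 3, rank ∂_3 = 0 ⇒ b_2 = 4 − 3 − 0 = 1. So H_2 = Z.

H_0 ≅ Z,  H_1 = 0,  H_2 ≅ Z.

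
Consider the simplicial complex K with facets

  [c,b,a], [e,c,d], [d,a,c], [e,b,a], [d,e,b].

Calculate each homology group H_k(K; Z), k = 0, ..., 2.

Order the vertices as a < b < c < d < e. Listing each simplex with vertices in this order, K has dimension 2 with simplices:

  0-simplices (5): a, b, c, d, e
  1-simplices (10): ab, ac, ad, ae, bc, bd, be, cd, ce, de
  2-simplices (5): abc, abe, acd, bde, cde

so the chain groups are C_0 ≅ Z^5, C_1 ≅ Z^10, C_2 ≅ Z^5.

Boundary ∂_1: C_1 → C_0 sends each edge [p,q] (with p < q) to q − p.
The resulting 5×10 matrix has rank 4, and its Smith normal form has invariant factors (1,1,1,1).

Boundary ∂_2: C_2 → C_1 sends each 2-simplex [p,q,r] to [q,r] − [p,r] + [p,q]. For instance
  ∂bde = de − be + bd,
  ∂acd = cd − ad + ac.
The 10×5 boundary matrix has rank 5 and Smith normal form diag(1,1,1,1,1).

From H_k ≅ ker(∂_k) / im(∂_{k+1}) we obtain:

  H_0: rank C_0 − rank ∂_1 = 5 − 4 = 1, and the invariant factors of ∂_1 are all 1, so H_0 ≅ Z.
  H_1: rank ker ∂_1 − rank ∂_2 = (10 − 4) − 5 = 1, and the invariant factors of ∂_2 are all 1, so H_1 ≅ Z.
  H_2: rank ker ∂_2 − rank ∂_3 = (5 − 5) − 0 = 0, and there is no ∂_3, so H_2 ≅ 0.

H_0 = Z,  H_1 = Z,  H_2 = 0.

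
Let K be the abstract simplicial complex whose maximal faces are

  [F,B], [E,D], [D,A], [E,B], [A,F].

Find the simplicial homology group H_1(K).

We work with the vertex ordering A < B < D < E < F. The simplices of K, each written with vertices in increasing order, are:

  0-simplices (5): A, B, D, E, F
  1-simplices (5): AD, AF, BE, BF, DE

giving chain groups C_0 ≅ Z^5, C_1 ≅ Z^5.

Boundary ∂_1: C_1 → C_0 sends each edge [p,q] (with p < q) to q − p. For instance
  ∂DE = E − D.
This gives a 5×5 integer matrix of rank 4; reducing to Smith normal form yields diagonal entries (1,1,1,1).

Computing H_k = (kernel of ∂_k) / (image of ∂_{k+1}):

  H_1: rank ker ∂_1 − rank ∂_2 = (5 − 4) − 0 = 1, and there is no ∂_2, so H_1 ≅ Z.

(K is a triangulation of the circle S^1.)

H_1 = Z.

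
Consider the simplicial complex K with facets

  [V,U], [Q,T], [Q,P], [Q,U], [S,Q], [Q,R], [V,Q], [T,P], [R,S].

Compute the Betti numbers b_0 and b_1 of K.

b_0 = 1, b_1 = 3.

Fix the vertex order P < Q < R < S < T < U < V and write every simplex with vertices in increasing order. Then dim K = 1 and the simplices of K are:

  0-simplices (7): P, Q, R, S, T, U, V
  1-simplices (9): PQ, PT, QR, QS, QT, QU, QV, RS, UV

Hence C_0 ≅ Z^7, C_1 ≅ Z^9.

∂_1: C_1 → C_0 maps an edge to its endpoints' difference, ∂[p,q] = q − p. For instance
  ∂RS = S − R.
As a 7×9 matrix over Z this has rank 6, with invariant factors (1,1,1,1,1,1).

From H_k ≅ ker(∂_k) / im(∂_{k+1}) we obtain:

  H_0: rank C_0 − rank ∂_1 = 7 − 6 = 1, and the invariant factors of ∂_1 are all 1, so H_0 ≅ Z.
  H_1: rank ker ∂_1 − rank ∂_2 = (9 − 6) − 0 = 3, and there is no ∂_2, so H_1 ≅ Z^3.

As a check, the Euler characteristic is 7 − 9 = -2, which agrees with 1 − 3 = -2.

Hence the Betti numbers are b_0 = 1, b_1 = 3.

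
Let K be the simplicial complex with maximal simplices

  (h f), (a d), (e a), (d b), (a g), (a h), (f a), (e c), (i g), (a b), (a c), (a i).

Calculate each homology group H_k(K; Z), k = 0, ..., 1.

H_0 ≅ Z,  H_1 ≅ Z^4.

We work with the vertex ordering a < b < c < d < e < f < g < h < i. The simplices of K, each written with vertices in increasing order, are:

  0-simplices (9): a, b, c, d, e, f, g, h, i
  1-simplices (12): ab, ac, ad, ae, af, ag, ah, ai, bd, ce, fh, gi

giving chain groups C_0 ≅ Z^9, C_1 ≅ Z^12.

The boundary map ∂_1: C_1 → C_0 maps an edge to its endpoints' difference, ∂[p,q] = q − p. For instance
  ∂af = f − a.
The resulting 9×12 matrix has rank 8, and its Smith normal form has invariant factors (1,1,1,1,1,1,1,1).

Reading off H_k = ker ∂_k / im ∂_{k+1}:

  H_0: rank C_0 − rank ∂_1 = 9 − 8 = 1, and the invariant factors of ∂_1 are all 1, so H_0 = Z.
  H_1: rank ker ∂_1 − rank ∂_2 = (12 − 8) − 0 = 4, and there is no ∂_2, so H_1 = Z^4.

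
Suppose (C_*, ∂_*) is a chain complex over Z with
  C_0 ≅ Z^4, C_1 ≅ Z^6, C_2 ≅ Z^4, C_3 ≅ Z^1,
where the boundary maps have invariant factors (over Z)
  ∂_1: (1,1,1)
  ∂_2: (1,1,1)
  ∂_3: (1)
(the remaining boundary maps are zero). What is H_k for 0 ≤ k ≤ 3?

H_0 ≅ Z,  H_1 = 0,  H_2 = 0,  H_3 = 0.

H_0: b_0 = 4 − 0 − 3 = 1; torsion from ∂_1 factors > 1: none. So H_0 ≅ Z.
H_1: b_1 = 6 − 3 − 3 = 0; torsion from ∂_2 factors > 1: none. So H_1 ≅ 0.
H_2: b_2 = 4 − 3 − 1 = 0; torsion from ∂_3 factors > 1: none. So H_2 ≅ 0.
H_3: b_3 = 1 − 1 − 0 = 0; torsion from ∂_4 factors > 1: none. So H_3 ≅ 0.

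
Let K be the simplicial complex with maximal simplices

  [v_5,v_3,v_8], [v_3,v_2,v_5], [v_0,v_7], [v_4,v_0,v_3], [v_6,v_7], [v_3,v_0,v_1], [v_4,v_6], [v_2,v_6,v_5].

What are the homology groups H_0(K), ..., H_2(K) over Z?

Order the vertices as v_0 < v_1 < v_2 < v_3 < v_4 < v_5 < v_6 < v_7 < v_8. Listing each simplex with vertices in this order, K has dimension 2 with simplices:

  0-simplices (9): [v_0], [v_1], [v_2], [v_3], [v_4], [v_5], [v_6], [v_7], [v_8]
  1-simplices (15): (15 of them)
  2-simplices (5): [v_0,v_1,v_3], [v_0,v_3,v_4], [v_2,v_3,v_5], [v_2,v_5,v_6], [v_3,v_5,v_8]

so the chain groups are C_0 ≅ Z^9, C_1 ≅ Z^15, C_2 ≅ Z^5.

∂_1: C_1 → C_0 is given by ∂[p,q] = [q] − [p].
This gives a 9×15 integer matrix of rank 8; reducing to Smith normal form yields diagonal entries (1,1,1,1,1,1,1,1).

Boundary ∂_2: C_2 → C_1 sends each 2-simplex [p,q,r] to [q,r] − [p,r] + [p,q]. For instance
  ∂[v_0,v_3,v_4] = [v_3,v_4] − [v_0,v_4] + [v_0,v_3],
  ∂[v_3,v_5,v_8] = [v_5,v_8] − [v_3,v_8] + [v_3,v_5].
The resulting 15×5 matrix has rank 5, and its Smith normal form has invariant factors (1,1,1,1,1).

Now H_k = ker ∂_k / im ∂_{k+1}, so:

  H_0: rank C_0 − rank ∂_1 = 9 − 8 = 1, and the invariant factors of ∂_1 are all 1, so H_0 ≅ Z.
  H_1: rank ker ∂_1 − rank ∂_2 = (15 − 8) − 5 = 2, and the invariant factors of ∂_2 are all 1, so H_1 ≅ Z^2.
  H_2: rank ker ∂_2 − rank ∂_3 = (5 − 5) − 0 = 0, and there is no ∂_3, so H_2 ≅ 0.

H_0 = Z,  H_1 = Z^2,  H_2 = 0.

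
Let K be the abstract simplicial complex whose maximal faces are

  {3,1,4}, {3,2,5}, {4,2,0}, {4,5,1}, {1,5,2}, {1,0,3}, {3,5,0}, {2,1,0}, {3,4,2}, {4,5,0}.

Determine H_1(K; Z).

We work with the vertex ordering 0 < 1 < 2 < 3 < 4 < 5. The simplices of K, each written with vertices in increasing order, are:

  0-simplices (6): [0], [1], [2], [3], [4], [5]
  1-simplices (15): [0,1], [0,2], [0,3], [0,4], [0,5], [1,2], [1,3], [1,4], [1,5], [2,3], [2,4], [2,5], [3,4], [3,5], [4,5]
  2-simplices (10): [0,1,2], [0,1,3], [0,2,4], [0,3,5], [0,4,5], [1,2,5], [1,3,4], [1,4,5], [2,3,4], [2,3,5]

so the chain groups are C_0 ≅ Z^6, C_1 ≅ Z^15, C_2 ≅ Z^10.

Boundary ∂_1: C_1 → C_0 sends each edge [p,q] (with p < q) to q − p. For instance
  ∂[0,1] = [1] − [0].
The 6×15 boundary matrix has rank 5 and Smith normal form diag(1,1,1,1,1).

The boundary map ∂_2: C_2 → C_1 acts by ∂[p,q,r] = [q,r] − [p,r] + [p,q]. For instance
  ∂[1,3,4] = [3,4] − [1,4] + [1,3],
  ∂[2,3,5] = [3,5] − [2,5] + [2,3].
This gives a 15×10 integer matrix of rank 10; reducing to Smith normal form yields diagonal entries (1,1,1,1,1,1,1,1,1,2).

Reading off H_k = ker ∂_k / im ∂_{k+1}:

  H_1: rank ker ∂_1 − rank ∂_2 = (15 − 5) − 10 = 0, and ∂_2 has invariant factor 2 > 1, so H_1 ≅ Z/2.

(K is a triangulation of the real projective plane RP^2.)

H_1 = Z/2.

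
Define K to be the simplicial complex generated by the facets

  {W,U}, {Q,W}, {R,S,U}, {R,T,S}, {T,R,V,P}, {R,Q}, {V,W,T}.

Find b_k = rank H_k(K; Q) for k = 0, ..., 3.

b_0 = 1, b_1 = 2, b_2 = 0, b_3 = 0.

Take the total order P < Q < R < S < T < U < V < W on the vertex set. Then K (dimension 3) consists of the simplices:

  0-simplices (8): P, Q, R, S, T, U, V, W
  1-simplices (15): PR, PT, PV, QR, QW, RS, RT, RU, RV, ST, SU, TV, TW, UW, VW
  2-simplices (7): PRT, PRV, PTV, RST, RSU, RTV, TVW
  3-simplices (1): PRTV

Hence C_0 ≅ Z^8, C_1 ≅ Z^15, C_2 ≅ Z^7, C_3 ≅ Z^1.

Boundary ∂_1: C_1 → C_0 is given by ∂[p,q] = [q] − [p].
The resulting 8×15 matrix has rank 7, and its Smith normal form has invariant factors (1,1,1,1,1,1,1).

∂_2: C_2 → C_1 acts by ∂[p,q,r] = [q,r] − [p,r] + [p,q]. For instance
  ∂PTV = TV − PV + PT,
  ∂RTV = TV − RV + RT.
This gives a 15×7 integer matrix of rank 6; reducing to Smith normal form yields diagonal entries (1,1,1,1,1,1).

∂_3: C_3 → C_2 sends each 3-simplex σ to the alternating sum Σ_i (−1)^i (σ with its i-th vertex removed). For instance
  ∂PRTV = RTV − PTV + PRV − PRT.
The 7×1 boundary matrix has rank 1 and Smith normal form diag(1).

Reading off H_k = ker ∂_k / im ∂_{k+1}:

  H_0: rank C_0 − rank ∂_1 = 8 − 7 = 1, and the invariant factors of ∂_1 are all 1, so H_0 = Z.
  H_1: rank ker ∂_1 − rank ∂_2 = (15 − 7) − 6 = 2, and the invariant factors of ∂_2 are all 1, so H_1 = Z^2.
  H_2: rank ker ∂_2 − rank ∂_3 = (7 − 6) − 1 = 0, and the invariant factors of ∂_3 are all 1, so H_2 = 0.
  H_3: rank ker ∂_3 − rank ∂_4 = (1 − 1) − 0 = 0, and there is no ∂_4, so H_3 = 0.

Hence the Betti numbers are b_0 = 1, b_1 = 2, b_2 = 0, b_3 = 0.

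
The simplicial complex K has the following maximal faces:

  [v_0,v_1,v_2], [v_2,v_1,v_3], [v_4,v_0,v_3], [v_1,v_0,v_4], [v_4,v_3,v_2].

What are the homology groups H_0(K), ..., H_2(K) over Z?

H_0 = Z,  H_1 = Z,  H_2 = 0.

Take the total order v_0 < v_1 < v_2 < v_3 < v_4 on the vertex set. Then K (dimension 2) consists of the simplices:

  0-simplices (5): [v_0], [v_1], [v_2], [v_3], [v_4]
  1-simplices (10): [v_0,v_1], [v_0,v_2], [v_0,v_3], [v_0,v_4], [v_1,v_2], [v_1,v_3], [v_1,v_4], [v_2,v_3], [v_2,v_4], [v_3,v_4]
  2-simplices (5): [v_0,v_1,v_2], [v_0,v_1,v_4], [v_0,v_3,v_4], [v_1,v_2,v_3], [v_2,v_3,v_4]

giving chain groups C_0 ≅ Z^5, C_1 ≅ Z^10, C_2 ≅ Z^5.

∂_1: C_1 → C_0 sends each edge [p,q] (with p < q) to q − p. For instance
  ∂[v_0,v_4] = [v_4] − [v_0].
The resulting 5×10 matrix has rank 4, and its Smith normal form has invariant factors (1,1,1,1).

The boundary map ∂_2: C_2 → C_1 acts by ∂[p,q,r] = [q,r] − [p,r] + [p,q]. For instance
  ∂[v_1,v_2,v_3] = [v_2,v_3] − [v_1,v_3] + [v_1,v_2],
  ∂[v_0,v_1,v_2] = [v_1,v_2] − [v_0,v_2] + [v_0,v_1].
As a 10×5 matrix over Z this has rank 5, with invariant factors (1,1,1,1,1).

Reading off H_k = ker ∂_k / im ∂_{k+1}:

  H_0: rank C_0 − rank ∂_1 = 5 − 4 = 1, and the invariant factors of ∂_1 are all 1, so H_0 = Z.
  H_1: rank ker ∂_1 − rank ∂_2 = (10 − 4) − 5 = 1, and the invariant factors of ∂_2 are all 1, so H_1 = Z.
  H_2: rank ker ∂_2 − rank ∂_3 = (5 − 5) − 0 = 0, and there is no ∂_3, so H_2 = 0.

As a check, the Euler characteristic is 5 − 10 + 5 = 0, which agrees with 1 − 1 + 0 = 0.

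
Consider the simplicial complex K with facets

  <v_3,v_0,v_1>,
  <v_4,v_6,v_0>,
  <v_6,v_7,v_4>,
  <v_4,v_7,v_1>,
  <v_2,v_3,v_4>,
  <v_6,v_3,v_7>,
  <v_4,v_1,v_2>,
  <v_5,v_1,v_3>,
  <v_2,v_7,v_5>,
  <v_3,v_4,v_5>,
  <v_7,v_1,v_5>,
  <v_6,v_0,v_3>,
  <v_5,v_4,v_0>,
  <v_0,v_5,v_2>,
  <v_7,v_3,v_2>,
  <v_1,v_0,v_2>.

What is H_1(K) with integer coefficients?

Fix the vertex order v_0 < v_1 < v_2 < v_3 < v_4 < v_5 < v_6 < v_7 and write every simplex with vertices in increasing order. Then dim K = 2 and the simplices of K are:

  0-simplices (8): [v_0], [v_1], [v_2], [v_3], [v_4], [v_5], [v_6], [v_7]
  1-simplices (24): (24 of them)
  2-simplices (16): (16 of them)

so the chain groups are C_0 ≅ Z^8, C_1 ≅ Z^24, C_2 ≅ Z^16.

The boundary map ∂_1: C_1 → C_0 sends each edge [p,q] (with p < q) to q − p. For instance
  ∂[v_4,v_5] = [v_5] − [v_4].
As a 8×24 matrix over Z this has rank 7, with invariant factors (1,1,1,1,1,1,1).

The boundary map ∂_2: C_2 → C_1 maps a triangle to the signed sum of its edges. For instance
  ∂[v_0,v_4,v_6] = [v_4,v_6] − [v_0,v_6] + [v_0,v_4],
  ∂[v_0,v_4,v_5] = [v_4,v_5] − [v_0,v_5] + [v_0,v_4].
As a 24×16 matrix over Z this has rank 15, with invariant factors (1,1,1,1,1,1,1,1,1,1,1,1,1,1,1).

Computing H_k = (kernel of ∂_k) / (image of ∂_{k+1}):

  H_1: rank ker ∂_1 − rank ∂_2 = (24 − 7) − 15 = 2, and the invariant factors of ∂_2 are all 1, so H_1 ≅ Z^2.

H_1 ≅ Z^2.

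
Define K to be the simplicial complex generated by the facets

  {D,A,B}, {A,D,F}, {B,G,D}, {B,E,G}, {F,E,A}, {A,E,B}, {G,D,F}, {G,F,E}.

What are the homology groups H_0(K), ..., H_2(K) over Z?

Take the total order A < B < D < E < F < G on the vertex set. Then K (dimension 2) consists of the simplices:

  0-simplices (6): A, B, D, E, F, G
  1-simplices (12): AB, AD, AE, AF, BD, BE, BG, DF, DG, EF, EG, FG
  2-simplices (8): ABD, ABE, ADF, AEF, BDG, BEG, DFG, EFG

Hence C_0 ≅ Z^6, C_1 ≅ Z^12, C_2 ≅ Z^8.

∂_1: C_1 → C_0 sends each edge [p,q] (with p < q) to q − p.
This gives a 6×12 integer matrix of rank 5; reducing to Smith normal form yields diagonal entries (1,1,1,1,1).

The boundary map ∂_2: C_2 → C_1 maps a triangle to the signed sum of its edges. For instance
  ∂AEF = EF − AF + AE,
  ∂ABD = BD − AD + AB.
The 12×8 boundary matrix has rank 7 and Smith normal form diag(1,1,1,1,1,1,1).

Computing H_k = (kernel of ∂_k) / (image of ∂_{k+1}):

  H_0: rank C_0 − rank ∂_1 = 6 − 5 = 1, and the invariant factors of ∂_1 are all 1, so H_0 ≅ Z.
  H_1: rank ker ∂_1 − rank ∂_2 = (12 − 5) − 7 = 0, and the invariant factors of ∂_2 are all 1, so H_1 ≅ 0.
  H_2: rank ker ∂_2 − rank ∂_3 = (8 − 7) − 0 = 1, and there is no ∂_3, so H_2 ≅ Z.

(K is a triangulation of the 2-sphere S^2.)

H_0 ≅ Z,  H_1 = 0,  H_2 ≅ Z.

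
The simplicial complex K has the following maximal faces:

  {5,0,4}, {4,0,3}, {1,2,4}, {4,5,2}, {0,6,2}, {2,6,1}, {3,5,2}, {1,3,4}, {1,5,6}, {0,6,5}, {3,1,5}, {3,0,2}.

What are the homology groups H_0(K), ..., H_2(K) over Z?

H_0 ≅ Z,  H_1 ≅ Z/2,  H_2 = 0.

We work with the vertex ordering 0 < 1 < 2 < 3 < 4 < 5 < 6. The simplices of K, each written with vertices in increasing order, are:

  0-simplices (7): [0], [1], [2], [3], [4], [5], [6]
  1-simplices (18): [0,2], [0,3], [0,4], [0,5], [0,6], [1,2], [1,3], [1,4], [1,5], [1,6], [2,3], [2,4], [2,5], [2,6], [3,4], [3,5], [4,5], [5,6]
  2-simplices (12): [0,2,3], [0,2,6], [0,3,4], [0,4,5], [0,5,6], [1,2,4], [1,2,6], [1,3,4], [1,3,5], [1,5,6], [2,3,5], [2,4,5]

so the chain groups are C_0 ≅ Z^7, C_1 ≅ Z^18, C_2 ≅ Z^12.

The boundary map ∂_1: C_1 → C_0 is given by ∂[p,q] = [q] − [p]. For instance
  ∂[2,5] = [5] − [2].
The resulting 7×18 matrix has rank 6, and its Smith normal form has invariant factors (1,1,1,1,1,1).

Boundary ∂_2: C_2 → C_1 acts by ∂[p,q,r] = [q,r] − [p,r] + [p,q]. For instance
  ∂[1,3,5] = [3,5] − [1,5] + [1,3],
  ∂[2,3,5] = [3,5] − [2,5] + [2,3].
This gives a 18×12 integer matrix of rank 12; reducing to Smith normal form yields diagonal entries (1,1,1,1,1,1,1,1,1,1,1,2).

Now H_k = ker ∂_k / im ∂_{k+1}, so:

  H_0: rank C_0 − rank ∂_1 = 7 − 6 = 1, and the invariant factors of ∂_1 are all 1, so H_0 ≅ Z.
  H_1: rank ker ∂_1 − rank ∂_2 = (18 − 6) − 12 = 0, and ∂_2 has invariant factor 2 > 1, so H_1 ≅ Z/2.
  H_2: rank ker ∂_2 − rank ∂_3 = (12 − 12) − 0 = 0, and there is no ∂_3, so H_2 ≅ 0.

As a check, the Euler characteristic is 7 − 18 + 12 = 1, which agrees with 1 − 0 + 0 = 1.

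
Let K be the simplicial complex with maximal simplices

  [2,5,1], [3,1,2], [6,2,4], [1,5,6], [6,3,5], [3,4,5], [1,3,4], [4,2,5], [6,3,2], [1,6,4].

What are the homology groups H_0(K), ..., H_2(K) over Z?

We work with the vertex ordering 1 < 2 < 3 < 4 < 5 < 6. The simplices of K, each written with vertices in increasing order, are:

  0-simplices (6): [1], [2], [3], [4], [5], [6]
  1-simplices (15): [1,2], [1,3], [1,4], [1,5], [1,6], [2,3], [2,4], [2,5], [2,6], [3,4], [3,5], [3,6], [4,5], [4,6], [5,6]
  2-simplices (10): [1,2,3], [1,2,5], [1,3,4], [1,4,6], [1,5,6], [2,3,6], [2,4,5], [2,4,6], [3,4,5], [3,5,6]

giving chain groups C_0 ≅ Z^6, C_1 ≅ Z^15, C_2 ≅ Z^10.

The boundary map ∂_1: C_1 → C_0 sends each edge [p,q] (with p < q) to q − p.
The resulting 6×15 matrix has rank 5, and its Smith normal form has invariant factors (1,1,1,1,1).

The boundary map ∂_2: C_2 → C_1 sends each 2-simplex [p,q,r] to [q,r] − [p,r] + [p,q]. For instance
  ∂[3,5,6] = [5,6] − [3,6] + [3,5],
  ∂[2,4,5] = [4,5] − [2,5] + [2,4].
The 15×10 boundary matrix has rank 10 and Smith normal form diag(1,1,1,1,1,1,1,1,1,2).

From H_k ≅ ker(∂_k) / im(∂_{k+1}) we obtain:

  H_0: rank C_0 − rank ∂_1 = 6 − 5 = 1, and the invariant factors of ∂_1 are all 1, so H_0 ≅ Z.
  H_1: rank ker ∂_1 − rank ∂_2 = (15 − 5) − 10 = 0, and ∂_2 has invariant factor 2 > 1, so H_1 ≅ Z/2.
  H_2: rank ker ∂_2 − rank ∂_3 = (10 − 10) − 0 = 0, and there is no ∂_3, so H_2 ≅ 0.

H_0 = Z,  H_1 = Z/2,  H_2 = 0.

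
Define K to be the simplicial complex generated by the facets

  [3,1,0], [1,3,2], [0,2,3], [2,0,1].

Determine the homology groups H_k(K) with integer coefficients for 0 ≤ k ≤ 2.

H_0 = Z,  H_1 = 0,  H_2 = Z.

Order the vertices as 0 < 1 < 2 < 3. Listing each simplex with vertices in this order, K has dimension 2 with simplices:

  0-simplices (4): [0], [1], [2], [3]
  1-simplices (6): [0,1], [0,2], [0,3], [1,2], [1,3], [2,3]
  2-simplices (4): [0,1,2], [0,1,3], [0,2,3], [1,2,3]

so the chain groups are C_0 ≅ Z^4, C_1 ≅ Z^6, C_2 ≅ Z^4.

Boundary ∂_1: C_1 → C_0 maps an edge to its endpoints' difference, ∂[p,q] = q − p.
The 4×6 boundary matrix has rank 3 and Smith normal form diag(1,1,1).

The boundary map ∂_2: C_2 → C_1 acts by ∂[p,q,r] = [q,r] − [p,r] + [p,q]. For instance
  ∂[0,2,3] = [2,3] − [0,3] + [0,2],
  ∂[0,1,2] = [1,2] − [0,2] + [0,1].
This gives a 6×4 integer matrix of rank 3; reducing to Smith normal form yields diagonal entries (1,1,1).

Reading off H_k = ker ∂_k / im ∂_{k+1}:

  H_0: rank C_0 − rank ∂_1 = 4 − 3 = 1, and the invariant factors of ∂_1 are all 1, so H_0 = Z.
  H_1: rank ker ∂_1 − rank ∂_2 = (6 − 3) − 3 = 0, and the invariant factors of ∂_2 are all 1, so H_1 = 0.
  H_2: rank ker ∂_2 − rank ∂_3 = (4 − 3) − 0 = 1, and there is no ∂_3, so H_2 = Z.

(K is a triangulation of the 2-sphere S^2.)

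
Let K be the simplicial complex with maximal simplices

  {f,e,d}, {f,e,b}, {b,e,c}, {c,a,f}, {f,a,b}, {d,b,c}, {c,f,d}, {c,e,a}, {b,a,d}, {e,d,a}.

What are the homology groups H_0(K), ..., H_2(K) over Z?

Fix the vertex order a < b < c < d < e < f and write every simplex with vertices in increasing order. Then dim K = 2 and the simplices of K are:

  0-simplices (6): a, b, c, d, e, f
  1-simplices (15): ab, ac, ad, ae, af, bc, bd, be, bf, cd, ce, cf, de, df, ef
  2-simplices (10): abd, abf, ace, acf, ade, bcd, bce, bef, cdf, def

Hence C_0 ≅ Z^6, C_1 ≅ Z^15, C_2 ≅ Z^10.

Boundary ∂_1: C_1 → C_0 is given by ∂[p,q] = [q] − [p].
The 6×15 boundary matrix has rank 5 and Smith normal form diag(1,1,1,1,1).

The boundary map ∂_2: C_2 → C_1 sends each 2-simplex [p,q,r] to [q,r] − [p,r] + [p,q]. For instance
  ∂cdf = df − cf + cd,
  ∂ace = ce − ae + ac.
The 15×10 boundary matrix has rank 10 and Smith normal form diag(1,1,1,1,1,1,1,1,1,2).

Reading off H_k = ker ∂_k / im ∂_{k+1}:

  H_0: rank C_0 − rank ∂_1 = 6 − 5 = 1, and the invariant factors of ∂_1 are all 1, so H_0 = Z.
  H_1: rank ker ∂_1 − rank ∂_2 = (15 − 5) − 10 = 0, and ∂_2 has invariant factor 2 > 1, so H_1 = Z/2Z.
  H_2: rank ker ∂_2 − rank ∂_3 = (10 − 10) − 0 = 0, and there is no ∂_3, so H_2 = 0.

H_0 ≅ Z,  H_1 ≅ Z/2Z,  H_2 = 0.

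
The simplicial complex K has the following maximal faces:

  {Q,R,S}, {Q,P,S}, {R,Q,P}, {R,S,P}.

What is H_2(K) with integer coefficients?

K has 4 vertices, 6 edges, 4 triangles.
rank ∂_2 = 3, rank ∂_3 = 0 ⇒ b_2 = 4 − 3 − 0 = 1. So H_2 = Z.

H_2 = Z.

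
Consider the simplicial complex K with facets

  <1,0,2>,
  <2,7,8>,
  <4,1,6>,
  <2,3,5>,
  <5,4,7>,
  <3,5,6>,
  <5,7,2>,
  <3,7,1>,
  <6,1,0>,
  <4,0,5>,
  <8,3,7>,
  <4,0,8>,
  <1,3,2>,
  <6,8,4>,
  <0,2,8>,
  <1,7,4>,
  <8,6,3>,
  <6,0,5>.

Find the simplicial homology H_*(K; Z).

We work with the vertex ordering 0 < 1 < 2 < 3 < 4 < 5 < 6 < 7 < 8. The simplices of K, each written with vertices in increasing order, are:

  0-simplices (9): [0], [1], [2], [3], [4], [5], [6], [7], [8]
  1-simplices (27): (27 of them)
  2-simplices (18): [0,1,2], [0,1,6], [0,2,8], [0,4,5], [0,4,8], [0,5,6], [1,2,3], [1,3,7], [1,4,6], [1,4,7], [2,3,5], [2,5,7], [2,7,8], [3,5,6], [3,6,8], [3,7,8], [4,5,7], [4,6,8]

giving chain groups C_0 ≅ Z^9, C_1 ≅ Z^27, C_2 ≅ Z^18.

The boundary map ∂_1: C_1 → C_0 is given by ∂[p,q] = [q] − [p].
The 9×27 boundary matrix has rank 8 and Smith normal form diag(1,1,1,1,1,1,1,1).

The boundary map ∂_2: C_2 → C_1 sends each 2-simplex [p,q,r] to [q,r] − [p,r] + [p,q]. For instance
  ∂[1,2,3] = [2,3] − [1,3] + [1,2],
  ∂[2,7,8] = [7,8] − [2,8] + [2,7].
As a 27×18 matrix over Z this has rank 18, with invariant factors (1,1,1,1,1,1,1,1,1,1,1,1,1,1,1,1,1,2).

Computing H_k = (kernel of ∂_k) / (image of ∂_{k+1}):

  H_0: rank C_0 − rank ∂_1 = 9 − 8 = 1, and the invariant factors of ∂_1 are all 1, so H_0 = Z.
  H_1: rank ker ∂_1 − rank ∂_2 = (27 − 8) − 18 = 1, and ∂_2 has invariant factor 2 > 1, so H_1 = Z ⊕ Z/2Z.
  H_2: rank ker ∂_2 − rank ∂_3 = (18 − 18) − 0 = 0, and there is no ∂_3, so H_2 = 0.

H_0 = Z,  H_1 = Z ⊕ Z/2Z,  H_2 = 0.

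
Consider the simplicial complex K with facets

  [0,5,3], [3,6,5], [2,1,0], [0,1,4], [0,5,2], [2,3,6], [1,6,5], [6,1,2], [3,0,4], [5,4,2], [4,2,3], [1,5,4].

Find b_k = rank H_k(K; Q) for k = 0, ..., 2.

Order the vertices as 0 < 1 < 2 < 3 < 4 < 5 < 6. Listing each simplex with vertices in this order, K has dimension 2 with simplices:

  0-simplices (7): [0], [1], [2], [3], [4], [5], [6]
  1-simplices (18): [0,1], [0,2], [0,3], [0,4], [0,5], [1,2], [1,4], [1,5], [1,6], [2,3], [2,4], [2,5], [2,6], [3,4], [3,5], [3,6], [4,5], [5,6]
  2-simplices (12): [0,1,2], [0,1,4], [0,2,5], [0,3,4], [0,3,5], [1,2,6], [1,4,5], [1,5,6], [2,3,4], [2,3,6], [2,4,5], [3,5,6]

Hence C_0 ≅ Z^7, C_1 ≅ Z^18, C_2 ≅ Z^12.

Boundary ∂_1: C_1 → C_0 sends each edge [p,q] (with p < q) to q − p. For instance
  ∂[3,5] = [5] − [3].
The 7×18 boundary matrix has rank 6 and Smith normal form diag(1,1,1,1,1,1).

Boundary ∂_2: C_2 → C_1 sends each 2-simplex [p,q,r] to [q,r] − [p,r] + [p,q]. For instance
  ∂[0,3,5] = [3,5] − [0,5] + [0,3],
  ∂[0,1,2] = [1,2] − [0,2] + [0,1].
This gives a 18×12 integer matrix of rank 12; reducing to Smith normal form yields diagonal entries (1,1,1,1,1,1,1,1,1,1,1,2).

Now H_k = ker ∂_k / im ∂_{k+1}, so:

  H_0: rank C_0 − rank ∂_1 = 7 − 6 = 1, and the invariant factors of ∂_1 are all 1, so H_0 = Z.
  H_1: rank ker ∂_1 − rank ∂_2 = (18 − 6) − 12 = 0, and ∂_2 has invariant factor 2 > 1, so H_1 = Z_2.
  H_2: rank ker ∂_2 − rank ∂_3 = (12 − 12) − 0 = 0, and there is no ∂_3, so H_2 = 0.

(K is a triangulation of the real projective plane RP^2.)

Hence the Betti numbers are b_0 = 1, b_1 = 0, b_2 = 0.

b_0 = 1, b_1 = 0, b_2 = 0.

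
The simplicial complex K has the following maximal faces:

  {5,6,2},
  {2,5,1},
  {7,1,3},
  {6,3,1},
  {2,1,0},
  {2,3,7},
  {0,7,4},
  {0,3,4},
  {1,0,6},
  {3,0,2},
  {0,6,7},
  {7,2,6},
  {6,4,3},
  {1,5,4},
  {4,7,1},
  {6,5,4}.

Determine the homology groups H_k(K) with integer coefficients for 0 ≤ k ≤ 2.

Fix the vertex order 0 < 1 < 2 < 3 < 4 < 5 < 6 < 7 and write every simplex with vertices in increasing order. Then dim K = 2 and the simplices of K are:

  0-simplices (8): [0], [1], [2], [3], [4], [5], [6], [7]
  1-simplices (24): (24 of them)
  2-simplices (16): [0,1,2], [0,1,6], [0,2,3], [0,3,4], [0,4,7], [0,6,7], [1,2,5], [1,3,6], [1,3,7], [1,4,5], [1,4,7], [2,3,7], [2,5,6], [2,6,7], [3,4,6], [4,5,6]

giving chain groups C_0 ≅ Z^8, C_1 ≅ Z^24, C_2 ≅ Z^16.

Boundary ∂_1: C_1 → C_0 sends each edge [p,q] (with p < q) to q − p. For instance
  ∂[1,6] = [6] − [1].
This gives a 8×24 integer matrix of rank 7; reducing to Smith normal form yields diagonal entries (1,1,1,1,1,1,1).

Boundary ∂_2: C_2 → C_1 maps a triangle to the signed sum of its edges. For instance
  ∂[2,3,7] = [3,7] − [2,7] + [2,3],
  ∂[0,6,7] = [6,7] − [0,7] + [0,6].
As a 24×16 matrix over Z this has rank 15, with invariant factors (1,1,1,1,1,1,1,1,1,1,1,1,1,1,1).

Now H_k = ker ∂_k / im ∂_{k+1}, so:

  H_0: rank C_0 − rank ∂_1 = 8 − 7 = 1, and the invariant factors of ∂_1 are all 1, so H_0 = Z.
  H_1: rank ker ∂_1 − rank ∂_2 = (24 − 7) − 15 = 2, and the invariant factors of ∂_2 are all 1, so H_1 = Z^2.
  H_2: rank ker ∂_2 − rank ∂_3 = (16 − 15) − 0 = 1, and there is no ∂_3, so H_2 = Z.

H_0 ≅ Z,  H_1 ≅ Z^2,  H_2 ≅ Z.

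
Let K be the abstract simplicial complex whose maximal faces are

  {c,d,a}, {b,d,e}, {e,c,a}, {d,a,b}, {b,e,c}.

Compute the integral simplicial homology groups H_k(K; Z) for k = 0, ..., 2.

K has 5 vertices, 10 edges, 5 triangles.
rank ∂_0 = 0, rank ∂_1 = 4 ⇒ b_0 = 5 − 0 − 4 = 1; all invariant factors of ∂_1 are 1 so no torsion. So H_0 ≅ Z.
rank ∂_1 = 4, rank ∂_2 = 5 ⇒ b_1 = 10 − 4 − 5 = 1; all invariant factors of ∂_2 are 1 so no torsion. So H_1 ≅ Z.
rank ∂_2 = 5, rank ∂_3 = 0 ⇒ b_2 = 5 − 5 − 0 = 0. So H_2 ≅ 0.

H_0 = Z,  H_1 = Z,  H_2 = 0.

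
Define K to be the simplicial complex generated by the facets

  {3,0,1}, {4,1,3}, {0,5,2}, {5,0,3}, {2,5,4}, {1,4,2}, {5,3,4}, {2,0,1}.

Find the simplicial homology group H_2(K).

We work with the vertex ordering 0 < 1 < 2 < 3 < 4 < 5. The simplices of K, each written with vertices in increasing order, are:

  0-simplices (6): [0], [1], [2], [3], [4], [5]
  1-simplices (12): [0,1], [0,2], [0,3], [0,5], [1,2], [1,3], [1,4], [2,4], [2,5], [3,4], [3,5], [4,5]
  2-simplices (8): [0,1,2], [0,1,3], [0,2,5], [0,3,5], [1,2,4], [1,3,4], [2,4,5], [3,4,5]

giving chain groups C_0 ≅ Z^6, C_1 ≅ Z^12, C_2 ≅ Z^8.

The boundary map ∂_1: C_1 → C_0 sends each edge [p,q] (with p < q) to q − p. For instance
  ∂[4,5] = [5] − [4].
The 6×12 boundary matrix has rank 5 and Smith normal form diag(1,1,1,1,1).

Boundary ∂_2: C_2 → C_1 maps a triangle to the signed sum of its edges. For instance
  ∂[0,2,5] = [2,5] − [0,5] + [0,2],
  ∂[0,1,3] = [1,3] − [0,3] + [0,1].
This gives a 12×8 integer matrix of rank 7; reducing to Smith normal form yields diagonal entries (1,1,1,1,1,1,1).

Now H_k = ker ∂_k / im ∂_{k+1}, so:

  H_2: rank ker ∂_2 − rank ∂_3 = (8 − 7) − 0 = 1, and there is no ∂_3, so H_2 ≅ Z.

(K is a triangulation of the 2-sphere S^2.)

H_2 ≅ Z.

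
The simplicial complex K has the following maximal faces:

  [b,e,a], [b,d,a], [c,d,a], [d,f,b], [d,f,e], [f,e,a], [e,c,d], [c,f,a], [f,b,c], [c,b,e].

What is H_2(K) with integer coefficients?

H_2 = 0.

Fix the vertex order a < b < c < d < e < f and write every simplex with vertices in increasing order. Then dim K = 2 and the simplices of K are:

  0-simplices (6): a, b, c, d, e, f
  1-simplices (15): ab, ac, ad, ae, af, bc, bd, be, bf, cd, ce, cf, de, df, ef
  2-simplices (10): abd, abe, acd, acf, aef, bce, bcf, bdf, cde, def

giving chain groups C_0 ≅ Z^6, C_1 ≅ Z^15, C_2 ≅ Z^10.

Boundary ∂_1: C_1 → C_0 is given by ∂[p,q] = [q] − [p]. For instance
  ∂ad = d − a.
The resulting 6×15 matrix has rank 5, and its Smith normal form has invariant factors (1,1,1,1,1).

Boundary ∂_2: C_2 → C_1 maps a triangle to the signed sum of its edges. For instance
  ∂bdf = df − bf + bd,
  ∂cde = de − ce + cd.
The 15×10 boundary matrix has rank 10 and Smith normal form diag(1,1,1,1,1,1,1,1,1,2).

Reading off H_k = ker ∂_k / im ∂_{k+1}:

  H_2: rank ker ∂_2 − rank ∂_3 = (10 − 10) − 0 = 0, and there is no ∂_3, so H_2 = 0.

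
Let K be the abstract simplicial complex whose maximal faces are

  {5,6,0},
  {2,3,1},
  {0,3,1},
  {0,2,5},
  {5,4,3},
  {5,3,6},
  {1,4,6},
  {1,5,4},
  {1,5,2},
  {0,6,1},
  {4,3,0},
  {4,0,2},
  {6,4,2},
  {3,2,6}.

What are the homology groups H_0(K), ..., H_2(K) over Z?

H_0 ≅ Z,  H_1 ≅ Z^2,  H_2 ≅ Z.

K has 7 vertices, 21 edges, 14 triangles.
rank ∂_0 = 0, rank ∂_1 = 6 ⇒ b_0 = 7 − 0 − 6 = 1; all invariant factors of ∂_1 are 1 so no torsion. So H_0 ≅ Z.
rank ∂_1 = 6, rank ∂_2 = 13 ⇒ b_1 = 21 − 6 − 13 = 2; all invariant factors of ∂_2 are 1 so no torsion. So H_1 ≅ Z^2.
rank ∂_2 = 13, rank ∂_3 = 0 ⇒ b_2 = 14 − 13 − 0 = 1. So H_2 ≅ Z.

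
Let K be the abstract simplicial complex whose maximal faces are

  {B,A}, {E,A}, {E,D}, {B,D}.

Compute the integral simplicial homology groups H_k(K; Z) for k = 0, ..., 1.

H_0 = Z,  H_1 = Z.

Fix the vertex order A < B < D < E and write every simplex with vertices in increasing order. Then dim K = 1 and the simplices of K are:

  0-simplices (4): A, B, D, E
  1-simplices (4): AB, AE, BD, DE

so the chain groups are C_0 ≅ Z^4, C_1 ≅ Z^4.

∂_1: C_1 → C_0 maps an edge to its endpoints' difference, ∂[p,q] = q − p. For instance
  ∂BD = D − B.
The resulting 4×4 matrix has rank 3, and its Smith normal form has invariant factors (1,1,1).

From H_k ≅ ker(∂_k) / im(∂_{k+1}) we obtain:

  H_0: rank C_0 − rank ∂_1 = 4 − 3 = 1, and the invariant factors of ∂_1 are all 1, so H_0 ≅ Z.
  H_1: rank ker ∂_1 − rank ∂_2 = (4 − 3) − 0 = 1, and there is no ∂_2, so H_1 ≅ Z.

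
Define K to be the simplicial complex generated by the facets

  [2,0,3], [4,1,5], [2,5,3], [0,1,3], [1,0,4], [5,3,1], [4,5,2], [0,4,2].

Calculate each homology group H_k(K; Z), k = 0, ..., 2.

K has 6 vertices, 12 edges, 8 triangles.
rank ∂_0 = 0, rank ∂_1 = 5 ⇒ b_0 = 6 − 0 − 5 = 1; all invariant factors of ∂_1 are 1 so no torsion. So H_0 = Z.
rank ∂_1 = 5, rank ∂_2 = 7 ⇒ b_1 = 12 − 5 − 7 = 0; all invariant factors of ∂_2 are 1 so no torsion. So H_1 = 0.
rank ∂_2 = 7, rank ∂_3 = 0 ⇒ b_2 = 8 − 7 − 0 = 1. So H_2 = Z.

H_0 ≅ Z,  H_1 = 0,  H_2 ≅ Z.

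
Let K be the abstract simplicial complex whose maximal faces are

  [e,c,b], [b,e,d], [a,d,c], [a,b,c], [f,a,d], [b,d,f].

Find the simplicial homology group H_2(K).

Fix the vertex order a < b < c < d < e < f and write every simplex with vertices in increasing order. Then dim K = 2 and the simplices of K are:

  0-simplices (6): a, b, c, d, e, f
  1-simplices (12): ab, ac, ad, af, bc, bd, be, bf, cd, ce, de, df
  2-simplices (6): abc, acd, adf, bce, bde, bdf

so the chain groups are C_0 ≅ Z^6, C_1 ≅ Z^12, C_2 ≅ Z^6.

∂_1: C_1 → C_0 is given by ∂[p,q] = [q] − [p].
This gives a 6×12 integer matrix of rank 5; reducing to Smith normal form yields diagonal entries (1,1,1,1,1).

∂_2: C_2 → C_1 sends each 2-simplex [p,q,r] to [q,r] − [p,r] + [p,q]. For instance
  ∂adf = df − af + ad,
  ∂bdf = df − bf + bd.
As a 12×6 matrix over Z this has rank 6, with invariant factors (1,1,1,1,1,1).

Now H_k = ker ∂_k / im ∂_{k+1}, so:

  H_2: rank ker ∂_2 − rank ∂_3 = (6 − 6) − 0 = 0, and there is no ∂_3, so H_2 ≅ 0.

(K is a triangulation of the cylinder S^1 x I.)

H_2 = 0.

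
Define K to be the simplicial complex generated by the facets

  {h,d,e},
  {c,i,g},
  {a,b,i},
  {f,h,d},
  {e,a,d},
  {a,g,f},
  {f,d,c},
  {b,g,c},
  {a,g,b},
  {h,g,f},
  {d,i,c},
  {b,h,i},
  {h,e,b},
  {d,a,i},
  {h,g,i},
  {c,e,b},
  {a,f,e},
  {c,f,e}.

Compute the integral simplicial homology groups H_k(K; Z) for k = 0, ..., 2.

Take the total order a < b < c < d < e < f < g < h < i on the vertex set. Then K (dimension 2) consists of the simplices:

  0-simplices (9): a, b, c, d, e, f, g, h, i
  1-simplices (27): ab, ad, ae, af, ag, ai, bc, be, bg, bh, bi, cd, ce, cf, cg, ci, de, df, dh, di, ef, eh, fg, fh, gh, gi, hi
  2-simplices (18): abg, abi, ade, adi, aef, afg, bce, bcg, beh, bhi, cdf, cdi, cef, cgi, deh, dfh, fgh, ghi

giving chain groups C_0 ≅ Z^9, C_1 ≅ Z^27, C_2 ≅ Z^18.

Boundary ∂_1: C_1 → C_0 sends each edge [p,q] (with p < q) to q − p. For instance
  ∂be = e − b.
As a 9×27 matrix over Z this has rank 8, with invariant factors (1,1,1,1,1,1,1,1).

∂_2: C_2 → C_1 maps a triangle to the signed sum of its edges. For instance
  ∂cgi = gi − ci + cg,
  ∂cef = ef − cf + ce.
The 27×18 boundary matrix has rank 18 and Smith normal form diag(1,1,1,1,1,1,1,1,1,1,1,1,1,1,1,1,1,2).

Reading off H_k = ker ∂_k / im ∂_{k+1}:

  H_0: rank C_0 − rank ∂_1 = 9 − 8 = 1, and the invariant factors of ∂_1 are all 1, so H_0 = Z.
  H_1: rank ker ∂_1 − rank ∂_2 = (27 − 8) − 18 = 1, and ∂_2 has invariant factor 2 > 1, so H_1 = Z ⊕ Z/2.
  H_2: rank ker ∂_2 − rank ∂_3 = (18 − 18) − 0 = 0, and there is no ∂_3, so H_2 = 0.

H_0 ≅ Z,  H_1 ≅ Z ⊕ Z/2,  H_2 = 0.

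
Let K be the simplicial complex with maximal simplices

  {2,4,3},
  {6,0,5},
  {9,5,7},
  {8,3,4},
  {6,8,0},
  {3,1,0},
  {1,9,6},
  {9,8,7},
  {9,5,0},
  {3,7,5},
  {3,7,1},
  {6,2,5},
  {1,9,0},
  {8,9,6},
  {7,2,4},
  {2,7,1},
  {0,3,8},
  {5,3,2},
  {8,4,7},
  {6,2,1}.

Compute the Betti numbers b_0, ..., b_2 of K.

Order the vertices as 0 < 1 < 2 < 3 < 4 < 5 < 6 < 7 < 8 < 9. Listing each simplex with vertices in this order, K has dimension 2 with simplices:

  0-simplices (10): [0], [1], [2], [3], [4], [5], [6], [7], [8], [9]
  1-simplices (30): (30 of them)
  2-simplices (20): (20 of them)

giving chain groups C_0 ≅ Z^10, C_1 ≅ Z^30, C_2 ≅ Z^20.

∂_1: C_1 → C_0 sends each edge [p,q] (with p < q) to q − p.
As a 10×30 matrix over Z this has rank 9, with invariant factors (1,1,1,1,1,1,1,1,1).

Boundary ∂_2: C_2 → C_1 acts by ∂[p,q,r] = [q,r] − [p,r] + [p,q]. For instance
  ∂[1,3,7] = [3,7] − [1,7] + [1,3],
  ∂[0,1,3] = [1,3] − [0,3] + [0,1].
The resulting 30×20 matrix has rank 20, and its Smith normal form has invariant factors (1,1,1,1,1,1,1,1,1,1,1,1,1,1,1,1,1,1,1,2).

Computing H_k = (kernel of ∂_k) / (image of ∂_{k+1}):

  H_0: rank C_0 − rank ∂_1 = 10 − 9 = 1, and the invariant factors of ∂_1 are all 1, so H_0 = Z.
  H_1: rank ker ∂_1 − rank ∂_2 = (30 − 9) − 20 = 1, and ∂_2 has invariant factor 2 > 1, so H_1 = Z × Z/2.
  H_2: rank ker ∂_2 − rank ∂_3 = (20 − 20) − 0 = 0, and there is no ∂_3, so H_2 = 0.

Hence the Betti numbers are b_0 = 1, b_1 = 1, b_2 = 0.

b_0 = 1, b_1 = 1, b_2 = 0.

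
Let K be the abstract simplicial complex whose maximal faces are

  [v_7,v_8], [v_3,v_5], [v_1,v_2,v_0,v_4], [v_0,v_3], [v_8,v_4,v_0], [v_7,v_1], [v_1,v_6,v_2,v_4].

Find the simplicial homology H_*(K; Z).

H_0 ≅ Z,  H_1 ≅ Z,  H_2 = 0,  H_3 = 0.

Order the vertices as v_0 < v_1 < v_2 < v_3 < v_4 < v_5 < v_6 < v_7 < v_8. Listing each simplex with vertices in this order, K has dimension 3 with simplices:

  0-simplices (9): [v_0], [v_1], [v_2], [v_3], [v_4], [v_5], [v_6], [v_7], [v_8]
  1-simplices (15): (15 of them)
  2-simplices (8): [v_0,v_1,v_2], [v_0,v_1,v_4], [v_0,v_2,v_4], [v_0,v_4,v_8], [v_1,v_2,v_4], [v_1,v_2,v_6], [v_1,v_4,v_6], [v_2,v_4,v_6]
  3-simplices (2): [v_0,v_1,v_2,v_4], [v_1,v_2,v_4,v_6]

giving chain groups C_0 ≅ Z^9, C_1 ≅ Z^15, C_2 ≅ Z^8, C_3 ≅ Z^2.

The boundary map ∂_1: C_1 → C_0 sends each edge [p,q] (with p < q) to q − p.
The 9×15 boundary matrix has rank 8 and Smith normal form diag(1,1,1,1,1,1,1,1).

Boundary ∂_2: C_2 → C_1 maps a triangle to the signed sum of its edges. For instance
  ∂[v_2,v_4,v_6] = [v_4,v_6] − [v_2,v_6] + [v_2,v_4],
  ∂[v_0,v_1,v_4] = [v_1,v_4] − [v_0,v_4] + [v_0,v_1].
This gives a 15×8 integer matrix of rank 6; reducing to Smith normal form yields diagonal entries (1,1,1,1,1,1).

∂_3: C_3 → C_2 sends each 3-simplex σ to the alternating sum Σ_i (−1)^i (σ with its i-th vertex removed). For instance
  ∂[v_1,v_2,v_4,v_6] = [v_2,v_4,v_6] − [v_1,v_4,v_6] + [v_1,v_2,v_6] − [v_1,v_2,v_4],
  ∂[v_0,v_1,v_2,v_4] = [v_1,v_2,v_4] − [v_0,v_2,v_4] + [v_0,v_1,v_4] − [v_0,v_1,v_2].
The 8×2 boundary matrix has rank 2 and Smith normal form diag(1,1).

Reading off H_k = ker ∂_k / im ∂_{k+1}:

  H_0: rank C_0 − rank ∂_1 = 9 − 8 = 1, and the invariant factors of ∂_1 are all 1, so H_0 ≅ Z.
  H_1: rank ker ∂_1 − rank ∂_2 = (15 − 8) − 6 = 1, and the invariant factors of ∂_2 are all 1, so H_1 ≅ Z.
  H_2: rank ker ∂_2 − rank ∂_3 = (8 − 6) − 2 = 0, and the invariant factors of ∂_3 are all 1, so H_2 ≅ 0.
  H_3: rank ker ∂_3 − rank ∂_4 = (2 − 2) − 0 = 0, and there is no ∂_4, so H_3 ≅ 0.

As a check, the Euler characteristic is 9 − 15 + 8 − 2 = 0, which agrees with 1 − 1 + 0 − 0 = 0.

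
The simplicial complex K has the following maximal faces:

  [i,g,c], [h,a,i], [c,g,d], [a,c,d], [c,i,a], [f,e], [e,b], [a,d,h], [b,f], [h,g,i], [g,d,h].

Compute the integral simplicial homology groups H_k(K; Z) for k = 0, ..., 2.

H_0 = Z^2,  H_1 = Z,  H_2 = Z.

Order the vertices as a < b < c < d < e < f < g < h < i. Listing each simplex with vertices in this order, K has dimension 2 with simplices:

  0-simplices (9): a, b, c, d, e, f, g, h, i
  1-simplices (15): ac, ad, ah, ai, be, bf, cd, cg, ci, dg, dh, ef, gh, gi, hi
  2-simplices (8): acd, aci, adh, ahi, cdg, cgi, dgh, ghi

giving chain groups C_0 ≅ Z^9, C_1 ≅ Z^15, C_2 ≅ Z^8.

The boundary map ∂_1: C_1 → C_0 is given by ∂[p,q] = [q] − [p]. For instance
  ∂ah = h − a.
The resulting 9×15 matrix has rank 7, and its Smith normal form has invariant factors (1,1,1,1,1,1,1).

The boundary map ∂_2: C_2 → C_1 sends each 2-simplex [p,q,r] to [q,r] − [p,r] + [p,q]. For instance
  ∂dgh = gh − dh + dg,
  ∂ahi = hi − ai + ah.
As a 15×8 matrix over Z this has rank 7, with invariant factors (1,1,1,1,1,1,1).

Computing H_k = (kernel of ∂_k) / (image of ∂_{k+1}):

  H_0: rank C_0 − rank ∂_1 = 9 − 7 = 2, and the invariant factors of ∂_1 are all 1, so H_0 ≅ Z^2.
  H_1: rank ker ∂_1 − rank ∂_2 = (15 − 7) − 7 = 1, and the invariant factors of ∂_2 are all 1, so H_1 ≅ Z.
  H_2: rank ker ∂_2 − rank ∂_3 = (8 − 7) − 0 = 1, and there is no ∂_3, so H_2 ≅ Z.

As a check, the Euler characteristic is 9 − 15 + 8 = 2, which agrees with 2 − 1 + 1 = 2.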